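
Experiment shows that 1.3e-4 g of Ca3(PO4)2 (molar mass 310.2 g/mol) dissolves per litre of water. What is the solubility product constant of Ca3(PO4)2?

Molar solubility s = (1.3 × 10^-4 g/L) / (310.2 g/mol) = 4.19 x 10^-7 M.
Ca3(PO4)2(s) <=> 3 Ca^2+(aq) + 2 PO4^3-(aq)
For each mole of Ca3(PO4)2 that dissolves: [Ca^2+] = 3s, [PO4^3-] = 2s.
Ksp = [Ca^2+]^3[PO4^3-]^2
Substituting: Ksp = (3s)^3(2s)^2 = 108s^5
Ksp = 108 × (4.19 × 10^-7)^5 = 1.4 × 10^-30

Ksp = 1.4 x 10^-30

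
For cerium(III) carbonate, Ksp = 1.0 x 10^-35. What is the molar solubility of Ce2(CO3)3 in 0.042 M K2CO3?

Ce2(CO3)3(s) <=> 2 Ce^3+(aq) + 3 CO3^2-(aq)
Ksp = [Ce^3+]^2[CO3^2-]^3
Let s be the molar solubility in this solution. [Ce^3+] = 2s, [CO3^2-] = 0.042 + 3s ≈ 0.042 (since CO3^2- from K2CO3 dominates).
Ksp ≈ (2s)^2 × (0.042)^3
s = 1.8 x 10^-16 M
Check: 3s = 5.5 x 10^-16 ≪ 0.042, so the approximation is valid.

1.8 × 10^-16 M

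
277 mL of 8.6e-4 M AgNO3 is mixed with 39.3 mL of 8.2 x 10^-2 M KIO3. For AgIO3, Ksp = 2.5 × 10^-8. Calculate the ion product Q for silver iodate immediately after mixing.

7.7 × 10^-6

Total volume = 277 + 39.3 = 316.3 mL.
[Ag^+] = 8.6 × 10^-4 × (277/316.3) = 7.53 × 10^-4 M
[IO3^-] = 8.2 × 10^-2 × (39.3/316.3) = 1.02 x 10^-2 M
AgIO3(s) <=> Ag^+ + IO3^-, so Q = [Ag^+][IO3^-]
Q = (7.53 x 10^-4)(1.02 × 10^-2) = 7.7 × 10^-6
Q > Ksp, so AgIO3 will precipitate.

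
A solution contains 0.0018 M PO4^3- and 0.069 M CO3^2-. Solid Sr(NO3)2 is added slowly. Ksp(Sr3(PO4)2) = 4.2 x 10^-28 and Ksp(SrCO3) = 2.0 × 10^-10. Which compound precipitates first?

SrCO3

Precipitation of each salt starts when its ion product equals its Ksp.
For Sr3(PO4)2: 4.2 x 10^-28 = (0.0018)^2 × [Sr^2+]^3  ⇒  [Sr^2+] = 5.1 × 10^-8 M.
For SrCO3: 2.0 × 10^-10 = 0.069 × [Sr^2+]  ⇒  [Sr^2+] = 2.9 × 10^-9 M.
The salt with the lower threshold [Sr^2+] precipitates first: SrCO3.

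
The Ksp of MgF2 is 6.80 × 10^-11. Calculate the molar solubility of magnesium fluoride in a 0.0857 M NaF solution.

MgF2(s) ⇌ Mg^2+(aq) + 2 F^-(aq)
Ksp = [Mg^2+][F^-]^2
If s mol/L dissolves here, [Mg^2+] = s, [F^-] = 0.0857 + 2s ≈ 0.0857 (Ksp is small, so little additional dissolves).
Ksp ≈ s × (0.0857)^2
s = 9.26 × 10^-9 M
Check: 2s = 1.9 × 10^-8 ≪ 0.0857, so the approximation is valid.

s ≈ 9.26e-9 M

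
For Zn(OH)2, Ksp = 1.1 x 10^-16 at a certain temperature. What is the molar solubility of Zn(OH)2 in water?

3.0e-6 M

Zn(OH)2(s) ⇌ Zn^2+ + 2 OH^-
Ksp = [Zn^2+][OH^-]^2
For each mole of Zn(OH)2 that dissolves: [Zn^2+] = s, [OH^-] = 2s.
Ksp = s(2s)^2 = 4s^3
Solving, s = (1.1 x 10^-16/4)^(1/3) = 3.0 × 10^-6 M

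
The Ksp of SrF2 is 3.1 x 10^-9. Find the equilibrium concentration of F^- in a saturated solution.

[F^-] = 1.8 × 10^-3 M

SrF2(s) ⇌ Sr^2+(aq) + 2 F^-(aq)
Ksp = [Sr^2+][F^-]^2
Let s = molar solubility. Then [Sr^2+] = s and [F^-] = 2s.
Substituting: Ksp = s(2s)^2 = 4s^3
Solving, s = (3.1 x 10^-9/4)^(1/3) = 9.19 x 10^-4 M
[F^-] = 2s = 1.8 × 10^-3 M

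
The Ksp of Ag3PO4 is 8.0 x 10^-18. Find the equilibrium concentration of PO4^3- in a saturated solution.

Ag3PO4(s) ⇌ 3 Ag^+(aq) + PO4^3-(aq)
Ksp = [Ag^+]^3[PO4^3-]
Let s = molar solubility. Then [Ag^+] = 3s and [PO4^3-] = s.
Substituting: Ksp = (3s)^3s = 27s^4
s^4 = 8.0 x 10^-18 / 27, so s = 2.33 × 10^-5 M
[PO4^3-] = s = 2.3 × 10^-5 M

2.3 × 10^-5 M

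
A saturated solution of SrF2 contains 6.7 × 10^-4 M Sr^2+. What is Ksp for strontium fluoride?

SrF2(s) ⇌ Sr^2+ + 2 F^-
Stoichiometry gives [F^-] = (2/1)[Sr^2+] = 1.34 × 10^-3 M.
Ksp = [Sr^2+][F^-]^2
Ksp = 6.7 × 10^-4 × (1.34 x 10^-3)^2 = 1.2 × 10^-9

1.2 × 10^-9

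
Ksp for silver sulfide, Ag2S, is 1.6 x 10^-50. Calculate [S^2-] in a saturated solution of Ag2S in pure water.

[S^2-] ≈ 1.6 x 10^-17 M

Ag2S(s) <=> 2 Ag^+ + S^2-
Ksp = [Ag^+]^2[S^2-]
If s mol/L of Ag2S dissolves, [Ag^+] = 2s and [S^2-] = s.
Substituting: Ksp = (2s)^2s = 4s^3
s^3 = 1.6 x 10^-50 / 4, so s = 1.59 × 10^-17 M
[S^2-] = s = 1.6 × 10^-17 M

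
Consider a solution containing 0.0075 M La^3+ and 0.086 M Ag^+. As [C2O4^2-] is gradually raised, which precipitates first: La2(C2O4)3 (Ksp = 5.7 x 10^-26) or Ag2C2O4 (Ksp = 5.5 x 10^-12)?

Ag2C2O4

Precipitation of each salt starts when its ion product equals its Ksp.
For La2(C2O4)3: 5.7 x 10^-26 = (0.0075)^2 × [C2O4^2-]^3  ⇒  [C2O4^2-] = 1.0 x 10^-7 M.
For Ag2C2O4: 5.5 x 10^-12 = (0.086)^2 × [C2O4^2-]  ⇒  [C2O4^2-] = 7.4 × 10^-10 M.
The salt with the lower threshold [C2O4^2-] precipitates first: Ag2C2O4.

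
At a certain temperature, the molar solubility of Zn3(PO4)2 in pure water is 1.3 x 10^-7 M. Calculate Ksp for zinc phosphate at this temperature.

Ksp ≈ 4.0e-33

Zn3(PO4)2(s) ⇌ 3 Zn^2+(aq) + 2 PO4^3-(aq)
For each mole of Zn3(PO4)2 that dissolves: [Zn^2+] = 3s, [PO4^3-] = 2s.
Ksp = [Zn^2+]^3[PO4^3-]^2
Substituting: Ksp = (3s)^3(2s)^2 = 108s^5
With s = 1.3 x 10^-7: Ksp = 4.0 × 10^-33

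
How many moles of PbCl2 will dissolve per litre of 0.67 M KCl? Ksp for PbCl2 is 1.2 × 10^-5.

2.7 × 10^-5 M

PbCl2(s) ⇌ Pb^2+(aq) + 2 Cl^-(aq)
Ksp = [Pb^2+][Cl^-]^2
Let s = moles of PbCl2 that dissolve per litre. [Pb^2+] = s, [Cl^-] = 0.67 + 2s ≈ 0.67 (since Cl^- from KCl dominates).
Ksp ≈ s × (0.67)^2
s = 2.7 × 10^-5 M
Check: 2s = 5.3 × 10^-5 ≪ 0.67, so the approximation is valid.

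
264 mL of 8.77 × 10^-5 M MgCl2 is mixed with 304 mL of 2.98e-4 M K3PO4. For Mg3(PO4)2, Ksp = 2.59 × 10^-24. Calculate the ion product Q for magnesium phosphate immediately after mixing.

1.72 × 10^-21

Total volume = 264 + 304 = 568 mL.
[Mg^2+] = 8.77 × 10^-5 × (264/568) = 4.076 x 10^-5 M
[PO4^3-] = 2.98 × 10^-4 × (304/568) = 1.595 × 10^-4 M
Mg3(PO4)2(s) <=> 3 Mg^2+ + 2 PO4^3-, so Q = [Mg^2+]^3[PO4^3-]^2
Q = (4.076 × 10^-5)^3(1.595 × 10^-4)^2 = 1.72 × 10^-21
Q > Ksp, so Mg3(PO4)2 will precipitate.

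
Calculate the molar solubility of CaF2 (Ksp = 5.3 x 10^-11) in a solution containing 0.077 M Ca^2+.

CaF2(s) ⇌ Ca^2+ + 2 F^-
Ksp = [Ca^2+][F^-]^2
Let s = moles of CaF2 that dissolve per litre. [Ca^2+] = 0.077 + s ≈ 0.077, [F^-] = 2s (since the Ca^2+ already present dominates).
Ksp ≈ 0.077 × (2s)^2
s = 1.3 × 10^-5 M
Check: s = 1.3 x 10^-5 ≪ 0.077, so the approximation is valid.

s = 1.3e-5 M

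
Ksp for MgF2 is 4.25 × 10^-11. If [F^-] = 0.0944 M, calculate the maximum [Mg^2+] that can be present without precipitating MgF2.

MgF2(s) ⇌ Mg^2+(aq) + 2 F^-(aq)
Ksp = [Mg^2+][F^-]^2
Precipitation begins when Q = Ksp. With [F^-] = 0.0944 M:
4.25 × 10^-11 = (0.0944)^2 × [Mg^2+]
[Mg^2+] = (4.25 × 10^-11 / 8.911 x 10^-3) = 4.77 x 10^-9 M

4.77e-9 M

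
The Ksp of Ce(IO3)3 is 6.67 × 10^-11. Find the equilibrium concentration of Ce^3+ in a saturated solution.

[Ce^3+] = 1.25e-3 M

Ce(IO3)3(s) <=> Ce^3+ + 3 IO3^-
Ksp = [Ce^3+][IO3^-]^3
For each mole of Ce(IO3)3 that dissolves: [Ce^3+] = s, [IO3^-] = 3s.
Ksp = s(3s)^3 = 27s^4
s^4 = 6.67 × 10^-11 / 27, so s = 1.254 x 10^-3 M
[Ce^3+] = s = 1.25 x 10^-3 M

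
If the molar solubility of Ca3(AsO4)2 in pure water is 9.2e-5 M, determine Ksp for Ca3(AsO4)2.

Ksp ≈ 7.1e-19

Ca3(AsO4)2(s) <=> 3 Ca^2+ + 2 AsO4^3-
If s mol/L of Ca3(AsO4)2 dissolves, [Ca^2+] = 3s and [AsO4^3-] = 2s.
Ksp = [Ca^2+]^3[AsO4^3-]^2
Ksp = (3s)^3(2s)^2 = 108s^5
With s = 9.2 × 10^-5: Ksp = 7.1 × 10^-19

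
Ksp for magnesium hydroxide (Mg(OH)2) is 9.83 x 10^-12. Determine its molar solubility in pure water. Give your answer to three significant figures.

Mg(OH)2(s) ⇌ Mg^2+(aq) + 2 OH^-(aq)
Ksp = [Mg^2+][OH^-]^2
For each mole of Mg(OH)2 that dissolves: [Mg^2+] = s, [OH^-] = 2s.
So Ksp = s × (2s)^2 = 4s^3
Solving, s = (9.83 x 10^-12/4)^(1/3) = 1.35 × 10^-4 M

s ≈ 1.35 x 10^-4 M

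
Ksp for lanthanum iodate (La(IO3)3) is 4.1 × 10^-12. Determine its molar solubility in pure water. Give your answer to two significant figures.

s = 6.2 × 10^-4 M

La(IO3)3(s) ⇌ La^3+ + 3 IO3^-
Ksp = [La^3+][IO3^-]^3
If s mol/L of La(IO3)3 dissolves, [La^3+] = s and [IO3^-] = 3s.
Substituting: Ksp = s(3s)^3 = 27s^4
s = (4.1 × 10^-12 / 27)^(1/4) = 6.2 x 10^-4 M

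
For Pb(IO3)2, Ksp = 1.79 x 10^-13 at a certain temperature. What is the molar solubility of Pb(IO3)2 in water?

Pb(IO3)2(s) <=> Pb^2+(aq) + 2 IO3^-(aq)
Ksp = [Pb^2+][IO3^-]^2
If s mol/L of Pb(IO3)2 dissolves, [Pb^2+] = s and [IO3^-] = 2s.
Ksp = s(2s)^2 = 4s^3
s^3 = 1.79 x 10^-13 / 4, so s = 3.55 x 10^-5 M

s = 3.55e-5 M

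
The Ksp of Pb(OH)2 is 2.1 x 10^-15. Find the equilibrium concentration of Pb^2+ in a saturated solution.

Pb(OH)2(s) ⇌ Pb^2+ + 2 OH^-
Ksp = [Pb^2+][OH^-]^2
For each mole of Pb(OH)2 that dissolves: [Pb^2+] = s, [OH^-] = 2s.
Substituting: Ksp = s(2s)^2 = 4s^3
s = (2.1 x 10^-15 / 4)^(1/3) = 8.07 × 10^-6 M
[Pb^2+] = s = 8.1 x 10^-6 M

[Pb^2+] = 8.1 × 10^-6 M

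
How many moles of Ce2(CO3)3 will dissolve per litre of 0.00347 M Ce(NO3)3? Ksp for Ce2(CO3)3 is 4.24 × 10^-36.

s = 2.35 x 10^-11 M

Ce2(CO3)3(s) ⇌ 2 Ce^3+(aq) + 3 CO3^2-(aq)
Ksp = [Ce^3+]^2[CO3^2-]^3
Let s be the molar solubility in this solution. [Ce^3+] = 0.00347 + 2s ≈ 0.00347, [CO3^2-] = 3s (common-ion effect: Ce^3+ is already 0.00347 M).
Ksp ≈ (0.00347)^2 × (3s)^3
s = 2.35 x 10^-11 M
Check: 2s = 4.7 x 10^-11 ≪ 0.00347, so the approximation is valid.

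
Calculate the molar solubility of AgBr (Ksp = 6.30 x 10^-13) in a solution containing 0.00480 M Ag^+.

AgBr(s) ⇌ Ag^+(aq) + Br^-(aq)
Ksp = [Ag^+][Br^-]
Let s = moles of AgBr that dissolve per litre. [Ag^+] = 0.00480 + s ≈ 0.00480, [Br^-] = s (since the Ag^+ already present dominates).
Ksp ≈ 0.00480 × s
s = 1.31 × 10^-10 M
Check: s = 1.3 × 10^-10 ≪ 0.00480, so the approximation is valid.

s ≈ 1.31 × 10^-10 M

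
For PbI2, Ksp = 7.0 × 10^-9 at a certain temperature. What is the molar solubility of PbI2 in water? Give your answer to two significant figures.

s ≈ 1.2 × 10^-3 M

PbI2(s) ⇌ Pb^2+(aq) + 2 I^-(aq)
Ksp = [Pb^2+][I^-]^2
Let s = molar solubility. Then [Pb^2+] = s and [I^-] = 2s.
Substituting: Ksp = s(2s)^2 = 4s^3
Solving, s = (7.0 × 10^-9/4)^(1/3) = 1.2 × 10^-3 M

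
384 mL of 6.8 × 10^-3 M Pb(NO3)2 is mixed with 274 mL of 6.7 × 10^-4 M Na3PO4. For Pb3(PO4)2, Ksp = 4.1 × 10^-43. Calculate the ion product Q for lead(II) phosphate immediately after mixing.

Total volume = 384 + 274 = 658 mL.
[Pb^2+] = 6.8 x 10^-3 × (384/658) = 3.97 × 10^-3 M
[PO4^3-] = 6.7 × 10^-4 × (274/658) = 2.79 × 10^-4 M
Pb3(PO4)2(s) <=> 3 Pb^2+ + 2 PO4^3-, so Q = [Pb^2+]^3[PO4^3-]^2
Q = (3.97 × 10^-3)^3(2.79 x 10^-4)^2 = 4.9 × 10^-15
Q > Ksp, so Pb3(PO4)2 will precipitate.

4.9e-15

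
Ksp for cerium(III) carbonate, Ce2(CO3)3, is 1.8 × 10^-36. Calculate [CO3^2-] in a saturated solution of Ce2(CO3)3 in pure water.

Ce2(CO3)3(s) <=> 2 Ce^3+ + 3 CO3^2-
Ksp = [Ce^3+]^2[CO3^2-]^3
For each mole of Ce2(CO3)3 that dissolves: [Ce^3+] = 2s, [CO3^2-] = 3s.
Ksp = (2s)^2(3s)^3 = 108s^5
s^5 = 1.8 × 10^-36 / 108, so s = 2.78 × 10^-8 M
[CO3^2-] = 3s = 8.3 × 10^-8 M

8.3 × 10^-8 M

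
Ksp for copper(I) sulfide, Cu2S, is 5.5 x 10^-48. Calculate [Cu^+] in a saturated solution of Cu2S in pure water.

Cu2S(s) <=> 2 Cu^+ + S^2-
Ksp = [Cu^+]^2[S^2-]
Let s = molar solubility. Then [Cu^+] = 2s and [S^2-] = s.
Substituting: Ksp = (2s)^2s = 4s^3
s^3 = 5.5 x 10^-48 / 4, so s = 1.11 x 10^-16 M
[Cu^+] = 2s = 2.2 × 10^-16 M

[Cu^+] = 2.2e-16 M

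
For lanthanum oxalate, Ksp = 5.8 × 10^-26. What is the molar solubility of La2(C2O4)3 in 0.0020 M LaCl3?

8.1 x 10^-8 M

La2(C2O4)3(s) ⇌ 2 La^3+ + 3 C2O4^2-
Ksp = [La^3+]^2[C2O4^2-]^3
If s mol/L dissolves here, [La^3+] = 0.0020 + 2s ≈ 0.0020, [C2O4^2-] = 3s (Ksp is small, so little additional dissolves).
Ksp ≈ (0.0020)^2 × (3s)^3
s = 8.1 × 10^-8 M
Check: 2s = 1.6 × 10^-7 ≪ 0.0020, so the approximation is valid.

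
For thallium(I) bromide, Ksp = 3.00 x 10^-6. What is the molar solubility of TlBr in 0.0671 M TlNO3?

s = 4.47e-5 M

TlBr(s) <=> Tl^+(aq) + Br^-(aq)
Ksp = [Tl^+][Br^-]
If s mol/L dissolves here, [Tl^+] = 0.0671 + s ≈ 0.0671, [Br^-] = s (common-ion effect: Tl^+ is already 0.0671 M).
Ksp ≈ 0.0671 × s
s = 4.47 × 10^-5 M
Check: s = 4.5 × 10^-5 ≪ 0.0671, so the approximation is valid.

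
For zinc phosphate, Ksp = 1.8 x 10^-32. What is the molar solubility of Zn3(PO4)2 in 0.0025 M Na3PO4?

s = 4.7 × 10^-10 M

Zn3(PO4)2(s) ⇌ 3 Zn^2+ + 2 PO4^3-
Ksp = [Zn^2+]^3[PO4^3-]^2
If s mol/L dissolves here, [Zn^2+] = 3s, [PO4^3-] = 0.0025 + 2s ≈ 0.0025 (common-ion effect: PO4^3- is already 0.0025 M).
Ksp ≈ (3s)^3 × (0.0025)^2
s = 4.7 x 10^-10 M
Check: 2s = 9.5 × 10^-10 ≪ 0.0025, so the approximation is valid.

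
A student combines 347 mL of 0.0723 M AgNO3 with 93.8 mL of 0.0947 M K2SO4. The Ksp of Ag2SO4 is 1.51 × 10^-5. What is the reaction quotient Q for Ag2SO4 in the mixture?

Total volume = 347 + 93.8 = 440.8 mL.
[Ag^+] = 7.23 × 10^-2 × (347/440.8) = 5.691 × 10^-2 M
[SO4^2-] = 9.47 × 10^-2 × (93.8/440.8) = 2.015 × 10^-2 M
Ag2SO4(s) <=> 2 Ag^+(aq) + SO4^2-(aq), so Q = [Ag^+]^2[SO4^2-]
Q = (5.691 x 10^-2)^2(2.015 × 10^-2) = 6.53 × 10^-5
Q > Ksp, so Ag2SO4 will precipitate.

6.53e-5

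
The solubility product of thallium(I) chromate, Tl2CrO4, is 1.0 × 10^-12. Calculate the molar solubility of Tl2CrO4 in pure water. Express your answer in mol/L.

Tl2CrO4(s) ⇌ 2 Tl^+ + CrO4^2-
Ksp = [Tl^+]^2[CrO4^2-]
For each mole of Tl2CrO4 that dissolves: [Tl^+] = 2s, [CrO4^2-] = s.
So Ksp = (2s)^2 × s = 4s^3
s^3 = 1.0 × 10^-12 / 4, so s = 6.3 x 10^-5 M

s ≈ 6.3e-5 M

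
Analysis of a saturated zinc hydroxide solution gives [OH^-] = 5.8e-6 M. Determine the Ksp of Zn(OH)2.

Zn(OH)2(s) ⇌ Zn^2+ + 2 OH^-
Stoichiometry gives [Zn^2+] = (1/2)[OH^-] = 2.90 × 10^-6 M.
Ksp = [Zn^2+][OH^-]^2
Ksp = 2.90 × 10^-6 × (5.8 × 10^-6)^2 = 9.8 × 10^-17

9.8 × 10^-17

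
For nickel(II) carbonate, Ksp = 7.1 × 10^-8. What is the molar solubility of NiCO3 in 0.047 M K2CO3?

NiCO3(s) <=> Ni^2+ + CO3^2-
Ksp = [Ni^2+][CO3^2-]
If s mol/L dissolves here, [Ni^2+] = s, [CO3^2-] = 0.047 + s ≈ 0.047 (since CO3^2- from K2CO3 dominates).
Ksp ≈ s × 0.047
s = 1.5 × 10^-6 M
Check: s = 1.5 x 10^-6 ≪ 0.047, so the approximation is valid.

s ≈ 1.5e-6 M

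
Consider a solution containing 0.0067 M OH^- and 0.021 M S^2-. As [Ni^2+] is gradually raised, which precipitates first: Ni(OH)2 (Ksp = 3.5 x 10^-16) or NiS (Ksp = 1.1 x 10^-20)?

Precipitation of each salt starts when its ion product equals its Ksp.
For Ni(OH)2: 3.5 x 10^-16 = (0.0067)^2 × [Ni^2+]  ⇒  [Ni^2+] = 7.8 × 10^-12 M.
For NiS: 1.1 x 10^-20 = 0.021 × [Ni^2+]  ⇒  [Ni^2+] = 5.2 × 10^-19 M.
The salt with the lower threshold [Ni^2+] precipitates first: NiS.

NiS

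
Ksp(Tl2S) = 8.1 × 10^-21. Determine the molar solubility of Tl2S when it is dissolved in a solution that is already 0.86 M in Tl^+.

Tl2S(s) ⇌ 2 Tl^+ + S^2-
Ksp = [Tl^+]^2[S^2-]
If s mol/L dissolves here, [Tl^+] = 0.86 + 2s ≈ 0.86, [S^2-] = s (common-ion effect: Tl^+ is already 0.86 M).
Ksp ≈ (0.86)^2 × s
s = 1.1 × 10^-20 M
Check: 2s = 2.2 × 10^-20 ≪ 0.86, so the approximation is valid.

s ≈ 1.1 × 10^-20 M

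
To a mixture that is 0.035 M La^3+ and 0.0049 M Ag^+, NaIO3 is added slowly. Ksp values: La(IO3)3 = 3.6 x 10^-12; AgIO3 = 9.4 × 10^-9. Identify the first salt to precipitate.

AgIO3

Precipitation of each salt starts when its ion product equals its Ksp.
For La(IO3)3: 3.6 x 10^-12 = 0.035 × [IO3^-]^3  ⇒  [IO3^-] = 4.7 × 10^-4 M.
For AgIO3: 9.4 × 10^-9 = 0.0049 × [IO3^-]  ⇒  [IO3^-] = 1.9 × 10^-6 M.
The salt with the lower threshold [IO3^-] precipitates first: AgIO3.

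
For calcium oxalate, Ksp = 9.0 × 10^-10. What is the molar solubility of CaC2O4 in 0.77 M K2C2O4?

s ≈ 1.2e-9 M

CaC2O4(s) ⇌ Ca^2+(aq) + C2O4^2-(aq)
Ksp = [Ca^2+][C2O4^2-]
Let s = moles of CaC2O4 that dissolve per litre. [Ca^2+] = s, [C2O4^2-] = 0.77 + s ≈ 0.77 (common-ion effect: C2O4^2- is already 0.77 M).
Ksp ≈ s × 0.77
s = 1.2 × 10^-9 M
Check: s = 1.2 × 10^-9 ≪ 0.77, so the approximation is valid.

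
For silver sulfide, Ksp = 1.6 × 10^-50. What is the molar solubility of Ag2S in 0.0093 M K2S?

Ag2S(s) ⇌ 2 Ag^+ + S^2-
Ksp = [Ag^+]^2[S^2-]
If s mol/L dissolves here, [Ag^+] = 2s, [S^2-] = 0.0093 + s ≈ 0.0093 (Ksp is small, so little additional dissolves).
Ksp ≈ (2s)^2 × 0.0093
s = 6.6 × 10^-25 M
Check: s = 6.6 × 10^-25 ≪ 0.0093, so the approximation is valid.

s = 6.6e-25 M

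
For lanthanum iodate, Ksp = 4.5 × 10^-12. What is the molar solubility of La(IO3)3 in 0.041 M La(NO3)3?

La(IO3)3(s) ⇌ La^3+(aq) + 3 IO3^-(aq)
Ksp = [La^3+][IO3^-]^3
Let s be the molar solubility in this solution. [La^3+] = 0.041 + s ≈ 0.041, [IO3^-] = 3s (common-ion effect: La^3+ is already 0.041 M).
Ksp ≈ 0.041 × (3s)^3
s = 1.6 × 10^-4 M
Check: s = 1.6 × 10^-4 ≪ 0.041, so the approximation is valid.

s ≈ 1.6e-4 M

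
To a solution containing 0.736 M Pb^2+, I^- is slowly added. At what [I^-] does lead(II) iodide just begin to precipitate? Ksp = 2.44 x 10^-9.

[I^-] = 5.76e-5 M

PbI2(s) ⇌ Pb^2+(aq) + 2 I^-(aq)
Ksp = [Pb^2+][I^-]^2
Precipitation begins when Q = Ksp. With [Pb^2+] = 0.736 M:
2.44 x 10^-9 = (0.736) × [I^-]^2
[I^-] = (2.44 x 10^-9 / 7.36 x 10^-1)^(1/2) = 5.76 × 10^-5 M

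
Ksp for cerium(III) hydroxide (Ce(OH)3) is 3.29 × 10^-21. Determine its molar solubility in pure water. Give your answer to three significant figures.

s ≈ 3.32 x 10^-6 M

Ce(OH)3(s) <=> Ce^3+ + 3 OH^-
Ksp = [Ce^3+][OH^-]^3
Let s = molar solubility. Then [Ce^3+] = s and [OH^-] = 3s.
Ksp = s(3s)^3 = 27s^4
Solving, s = (3.29 × 10^-21/27)^(1/4) = 3.32 × 10^-6 M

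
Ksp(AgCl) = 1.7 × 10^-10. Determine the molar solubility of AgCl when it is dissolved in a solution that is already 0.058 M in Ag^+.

s ≈ 2.9e-9 M

AgCl(s) ⇌ Ag^+ + Cl^-
Ksp = [Ag^+][Cl^-]
Let s be the molar solubility in this solution. [Ag^+] = 0.058 + s ≈ 0.058, [Cl^-] = s (common-ion effect: Ag^+ is already 0.058 M).
Ksp ≈ 0.058 × s
s = 2.9 x 10^-9 M
Check: s = 2.9 × 10^-9 ≪ 0.058, so the approximation is valid.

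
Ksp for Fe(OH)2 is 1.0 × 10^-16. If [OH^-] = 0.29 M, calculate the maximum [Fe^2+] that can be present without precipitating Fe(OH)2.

1.2 × 10^-15 M

Fe(OH)2(s) ⇌ Fe^2+(aq) + 2 OH^-(aq)
Ksp = [Fe^2+][OH^-]^2
Precipitation begins when Q = Ksp. With [OH^-] = 0.29 M:
1.0 × 10^-16 = (0.29)^2 × [Fe^2+]
[Fe^2+] = (1.0 × 10^-16 / 8.41 × 10^-2) = 1.2 × 10^-15 M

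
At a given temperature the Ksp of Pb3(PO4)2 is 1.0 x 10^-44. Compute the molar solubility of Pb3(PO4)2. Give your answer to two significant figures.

s ≈ 6.2 × 10^-10 M

Pb3(PO4)2(s) ⇌ 3 Pb^2+(aq) + 2 PO4^3-(aq)
Ksp = [Pb^2+]^3[PO4^3-]^2
Let s = molar solubility. Then [Pb^2+] = 3s and [PO4^3-] = 2s.
Substituting: Ksp = (3s)^3(2s)^2 = 108s^5
s^5 = 1.0 x 10^-44 / 108, so s = 6.2 × 10^-10 M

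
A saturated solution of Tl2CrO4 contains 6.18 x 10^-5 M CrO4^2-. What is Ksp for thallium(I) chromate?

Ksp = 9.44 x 10^-13

Tl2CrO4(s) <=> 2 Tl^+ + CrO4^2-
Stoichiometry gives [Tl^+] = (2/1)[CrO4^2-] = 1.236 × 10^-4 M.
Ksp = [Tl^+]^2[CrO4^2-]
Ksp = (1.236 × 10^-4)^2 × 6.18 × 10^-5 = 9.44 × 10^-13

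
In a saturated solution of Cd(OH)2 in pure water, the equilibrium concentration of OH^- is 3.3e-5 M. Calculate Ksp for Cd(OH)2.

Cd(OH)2(s) ⇌ Cd^2+(aq) + 2 OH^-(aq)
Stoichiometry gives [Cd^2+] = (1/2)[OH^-] = 1.65 × 10^-5 M.
Ksp = [Cd^2+][OH^-]^2
Ksp = 1.65 × 10^-5 × (3.3 x 10^-5)^2 = 1.8 × 10^-14

Ksp ≈ 1.8 x 10^-14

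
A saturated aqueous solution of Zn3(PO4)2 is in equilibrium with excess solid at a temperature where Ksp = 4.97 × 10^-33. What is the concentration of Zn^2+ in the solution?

Zn3(PO4)2(s) <=> 3 Zn^2+(aq) + 2 PO4^3-(aq)
Ksp = [Zn^2+]^3[PO4^3-]^2
Let s = molar solubility. Then [Zn^2+] = 3s and [PO4^3-] = 2s.
So Ksp = (3s)^3 × (2s)^2 = 108s^5
s = (4.97 × 10^-33 / 108)^(1/5) = 1.357 × 10^-7 M
[Zn^2+] = 3s = 4.07 × 10^-7 M

[Zn^2+] ≈ 4.07 × 10^-7 M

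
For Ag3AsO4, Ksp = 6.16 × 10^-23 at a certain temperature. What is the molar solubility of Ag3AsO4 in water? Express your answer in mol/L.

s ≈ 1.23 × 10^-6 M

Ag3AsO4(s) <=> 3 Ag^+(aq) + AsO4^3-(aq)
Ksp = [Ag^+]^3[AsO4^3-]
For each mole of Ag3AsO4 that dissolves: [Ag^+] = 3s, [AsO4^3-] = s.
Substituting: Ksp = (3s)^3s = 27s^4
s = (6.16 × 10^-23 / 27)^(1/4) = 1.23 x 10^-6 M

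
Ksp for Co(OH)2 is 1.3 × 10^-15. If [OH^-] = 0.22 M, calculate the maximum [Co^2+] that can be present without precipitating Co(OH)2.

2.7 × 10^-14 M

Co(OH)2(s) <=> Co^2+ + 2 OH^-
Ksp = [Co^2+][OH^-]^2
Precipitation begins when Q = Ksp. With [OH^-] = 0.22 M:
1.3 × 10^-15 = (0.22)^2 × [Co^2+]
[Co^2+] = (1.3 × 10^-15 / 4.84 x 10^-2) = 2.7 x 10^-14 M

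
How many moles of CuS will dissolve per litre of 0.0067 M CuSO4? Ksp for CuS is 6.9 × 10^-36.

CuS(s) ⇌ Cu^2+ + S^2-
Ksp = [Cu^2+][S^2-]
Let s = moles of CuS that dissolve per litre. [Cu^2+] = 0.0067 + s ≈ 0.0067, [S^2-] = s (Ksp is small, so little additional dissolves).
Ksp ≈ 0.0067 × s
s = 1.0 × 10^-33 M
Check: s = 1.0 × 10^-33 ≪ 0.0067, so the approximation is valid.

1.0 x 10^-33 M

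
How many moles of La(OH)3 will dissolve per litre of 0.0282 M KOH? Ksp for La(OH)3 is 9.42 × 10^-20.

s = 4.20e-15 M

La(OH)3(s) ⇌ La^3+(aq) + 3 OH^-(aq)
Ksp = [La^3+][OH^-]^3
If s mol/L dissolves here, [La^3+] = s, [OH^-] = 0.0282 + 3s ≈ 0.0282 (Ksp is small, so little additional dissolves).
Ksp ≈ s × (0.0282)^3
s = 4.20 × 10^-15 M
Check: 3s = 1.3 × 10^-14 ≪ 0.0282, so the approximation is valid.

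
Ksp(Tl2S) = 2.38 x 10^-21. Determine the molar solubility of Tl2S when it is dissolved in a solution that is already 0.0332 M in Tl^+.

s ≈ 2.16 x 10^-18 M

Tl2S(s) <=> 2 Tl^+ + S^2-
Ksp = [Tl^+]^2[S^2-]
Let s be the molar solubility in this solution. [Tl^+] = 0.0332 + 2s ≈ 0.0332, [S^2-] = s (common-ion effect: Tl^+ is already 0.0332 M).
Ksp ≈ (0.0332)^2 × s
s = 2.16 × 10^-18 M
Check: 2s = 4.3 x 10^-18 ≪ 0.0332, so the approximation is valid.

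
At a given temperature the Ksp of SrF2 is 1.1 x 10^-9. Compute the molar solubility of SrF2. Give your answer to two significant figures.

SrF2(s) ⇌ Sr^2+(aq) + 2 F^-(aq)
Ksp = [Sr^2+][F^-]^2
With molar solubility s: [Sr^2+] = s, [F^-] = 2s.
Substituting: Ksp = s(2s)^2 = 4s^3
s^3 = 1.1 x 10^-9 / 4, so s = 6.5 × 10^-4 M

s ≈ 6.5 x 10^-4 M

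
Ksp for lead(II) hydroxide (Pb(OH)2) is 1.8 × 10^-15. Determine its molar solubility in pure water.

Pb(OH)2(s) ⇌ Pb^2+(aq) + 2 OH^-(aq)
Ksp = [Pb^2+][OH^-]^2
Let s = molar solubility. Then [Pb^2+] = s and [OH^-] = 2s.
So Ksp = s × (2s)^2 = 4s^3
Solving, s = (1.8 × 10^-15/4)^(1/3) = 7.7 × 10^-6 M

s = 7.7 x 10^-6 M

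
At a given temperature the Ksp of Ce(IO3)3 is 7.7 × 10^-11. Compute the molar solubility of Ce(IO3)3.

s ≈ 1.3e-3 M

Ce(IO3)3(s) ⇌ Ce^3+ + 3 IO3^-
Ksp = [Ce^3+][IO3^-]^3
For each mole of Ce(IO3)3 that dissolves: [Ce^3+] = s, [IO3^-] = 3s.
Ksp = s(3s)^3 = 27s^4
Solving, s = (7.7 × 10^-11/27)^(1/4) = 1.3 x 10^-3 M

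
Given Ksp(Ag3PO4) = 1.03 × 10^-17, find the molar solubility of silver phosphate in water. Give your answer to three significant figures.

Ag3PO4(s) <=> 3 Ag^+ + PO4^3-
Ksp = [Ag^+]^3[PO4^3-]
If s mol/L of Ag3PO4 dissolves, [Ag^+] = 3s and [PO4^3-] = s.
So Ksp = (3s)^3 × s = 27s^4
s = (1.03 × 10^-17 / 27)^(1/4) = 2.49 × 10^-5 M

s ≈ 2.49e-5 M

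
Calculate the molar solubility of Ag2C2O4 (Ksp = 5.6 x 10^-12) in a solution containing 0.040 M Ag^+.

s = 3.5 x 10^-9 M

Ag2C2O4(s) ⇌ 2 Ag^+(aq) + C2O4^2-(aq)
Ksp = [Ag^+]^2[C2O4^2-]
If s mol/L dissolves here, [Ag^+] = 0.040 + 2s ≈ 0.040, [C2O4^2-] = s (since the Ag^+ already present dominates).
Ksp ≈ (0.040)^2 × s
s = 3.5 × 10^-9 M
Check: 2s = 7.0 x 10^-9 ≪ 0.040, so the approximation is valid.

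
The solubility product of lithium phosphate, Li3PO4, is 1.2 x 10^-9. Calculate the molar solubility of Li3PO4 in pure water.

Li3PO4(s) <=> 3 Li^+ + PO4^3-
Ksp = [Li^+]^3[PO4^3-]
If s mol/L of Li3PO4 dissolves, [Li^+] = 3s and [PO4^3-] = s.
Ksp = (3s)^3s = 27s^4
Solving, s = (1.2 x 10^-9/27)^(1/4) = 2.6 × 10^-3 M

2.6 x 10^-3 M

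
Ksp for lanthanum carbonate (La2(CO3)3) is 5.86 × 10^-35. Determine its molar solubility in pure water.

La2(CO3)3(s) <=> 2 La^3+ + 3 CO3^2-
Ksp = [La^3+]^2[CO3^2-]^3
Let s = molar solubility. Then [La^3+] = 2s and [CO3^2-] = 3s.
Substituting: Ksp = (2s)^2(3s)^3 = 108s^5
s^5 = 5.86 × 10^-35 / 108, so s = 5.58 x 10^-8 M

5.58 x 10^-8 M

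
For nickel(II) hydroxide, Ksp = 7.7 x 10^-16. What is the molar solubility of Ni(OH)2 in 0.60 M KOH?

Ni(OH)2(s) ⇌ Ni^2+ + 2 OH^-
Ksp = [Ni^2+][OH^-]^2
If s mol/L dissolves here, [Ni^2+] = s, [OH^-] = 0.60 + 2s ≈ 0.60 (common-ion effect: OH^- is already 0.60 M).
Ksp ≈ s × (0.60)^2
s = 2.1 x 10^-15 M
Check: 2s = 4.3 × 10^-15 ≪ 0.60, so the approximation is valid.

s ≈ 2.1 x 10^-15 M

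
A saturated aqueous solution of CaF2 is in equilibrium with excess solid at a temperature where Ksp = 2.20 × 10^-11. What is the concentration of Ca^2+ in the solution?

CaF2(s) ⇌ Ca^2+ + 2 F^-
Ksp = [Ca^2+][F^-]^2
Let s = molar solubility. Then [Ca^2+] = s and [F^-] = 2s.
So Ksp = s × (2s)^2 = 4s^3
s = (2.20 × 10^-11 / 4)^(1/3) = 1.765 × 10^-4 M
[Ca^2+] = s = 1.77 x 10^-4 M

[Ca^2+] ≈ 1.77 × 10^-4 M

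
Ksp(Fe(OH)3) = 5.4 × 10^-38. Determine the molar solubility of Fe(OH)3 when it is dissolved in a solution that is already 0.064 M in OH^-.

2.1 × 10^-34 M

Fe(OH)3(s) <=> Fe^3+ + 3 OH^-
Ksp = [Fe^3+][OH^-]^3
Let s = moles of Fe(OH)3 that dissolve per litre. [Fe^3+] = s, [OH^-] = 0.064 + 3s ≈ 0.064 (since the OH^- already present dominates).
Ksp ≈ s × (0.064)^3
s = 2.1 x 10^-34 M
Check: 3s = 6.2 × 10^-34 ≪ 0.064, so the approximation is valid.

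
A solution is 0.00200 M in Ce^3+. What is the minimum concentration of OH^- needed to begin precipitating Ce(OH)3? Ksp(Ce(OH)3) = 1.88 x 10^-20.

2.11 × 10^-6 M

Ce(OH)3(s) <=> Ce^3+(aq) + 3 OH^-(aq)
Ksp = [Ce^3+][OH^-]^3
Precipitation begins when Q = Ksp. With [Ce^3+] = 0.00200 M:
1.88 x 10^-20 = (0.00200) × [OH^-]^3
[OH^-] = (1.88 x 10^-20 / 2.00 × 10^-3)^(1/3) = 2.11 × 10^-6 M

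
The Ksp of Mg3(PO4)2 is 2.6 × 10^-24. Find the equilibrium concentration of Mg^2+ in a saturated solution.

2.3 x 10^-5 M

Mg3(PO4)2(s) ⇌ 3 Mg^2+ + 2 PO4^3-
Ksp = [Mg^2+]^3[PO4^3-]^2
Let s = molar solubility. Then [Mg^2+] = 3s and [PO4^3-] = 2s.
Substituting: Ksp = (3s)^3(2s)^2 = 108s^5
Solving, s = (2.6 × 10^-24/108)^(1/5) = 7.52 x 10^-6 M
[Mg^2+] = 3s = 2.3 × 10^-5 M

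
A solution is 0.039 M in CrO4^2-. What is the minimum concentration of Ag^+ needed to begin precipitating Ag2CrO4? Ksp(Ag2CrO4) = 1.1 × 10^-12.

5.3e-6 M

Ag2CrO4(s) ⇌ 2 Ag^+ + CrO4^2-
Ksp = [Ag^+]^2[CrO4^2-]
Precipitation begins when Q = Ksp. With [CrO4^2-] = 0.039 M:
1.1 × 10^-12 = (0.039) × [Ag^+]^2
[Ag^+] = (1.1 × 10^-12 / 3.9 × 10^-2)^(1/2) = 5.3 × 10^-6 M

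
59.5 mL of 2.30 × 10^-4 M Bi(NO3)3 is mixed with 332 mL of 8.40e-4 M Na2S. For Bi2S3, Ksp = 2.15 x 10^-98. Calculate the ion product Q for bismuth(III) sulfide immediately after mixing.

Q = 4.42e-19

Total volume = 59.5 + 332 = 391.5 mL.
[Bi^3+] = 2.30 × 10^-4 × (59.5/391.5) = 3.496 × 10^-5 M
[S^2-] = 8.40 x 10^-4 × (332/391.5) = 7.123 x 10^-4 M
Bi2S3(s) ⇌ 2 Bi^3+(aq) + 3 S^2-(aq), so Q = [Bi^3+]^2[S^2-]^3
Q = (3.496 x 10^-5)^2(7.123 x 10^-4)^3 = 4.42 × 10^-19
Q > Ksp, so Bi2S3 will precipitate.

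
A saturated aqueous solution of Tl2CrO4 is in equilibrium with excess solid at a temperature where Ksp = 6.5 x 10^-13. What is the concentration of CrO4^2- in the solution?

[CrO4^2-] = 5.5 × 10^-5 M

Tl2CrO4(s) ⇌ 2 Tl^+(aq) + CrO4^2-(aq)
Ksp = [Tl^+]^2[CrO4^2-]
Let s = molar solubility. Then [Tl^+] = 2s and [CrO4^2-] = s.
So Ksp = (2s)^2 × s = 4s^3
s = (6.5 x 10^-13 / 4)^(1/3) = 5.46 × 10^-5 M
[CrO4^2-] = s = 5.5 × 10^-5 M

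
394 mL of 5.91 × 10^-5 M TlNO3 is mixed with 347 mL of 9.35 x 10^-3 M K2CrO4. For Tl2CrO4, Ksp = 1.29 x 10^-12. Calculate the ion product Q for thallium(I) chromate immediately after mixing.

Q = 4.32 x 10^-12

Total volume = 394 + 347 = 741 mL.
[Tl^+] = 5.91 × 10^-5 × (394/741) = 3.142 × 10^-5 M
[CrO4^2-] = 9.35 x 10^-3 × (347/741) = 4.378 x 10^-3 M
Tl2CrO4(s) <=> 2 Tl^+ + CrO4^2-, so Q = [Tl^+]^2[CrO4^2-]
Q = (3.142 × 10^-5)^2(4.378 × 10^-3) = 4.32 x 10^-12
Q > Ksp, so Tl2CrO4 will precipitate.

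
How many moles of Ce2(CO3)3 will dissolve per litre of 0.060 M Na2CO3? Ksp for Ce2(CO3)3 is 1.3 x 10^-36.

3.9 × 10^-17 M

Ce2(CO3)3(s) ⇌ 2 Ce^3+(aq) + 3 CO3^2-(aq)
Ksp = [Ce^3+]^2[CO3^2-]^3
Let s be the molar solubility in this solution. [Ce^3+] = 2s, [CO3^2-] = 0.060 + 3s ≈ 0.060 (since CO3^2- from Na2CO3 dominates).
Ksp ≈ (2s)^2 × (0.060)^3
s = 3.9 × 10^-17 M
Check: 3s = 1.2 × 10^-16 ≪ 0.060, so the approximation is valid.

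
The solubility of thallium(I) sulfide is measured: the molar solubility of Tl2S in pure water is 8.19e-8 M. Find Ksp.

Ksp ≈ 2.20e-21

Tl2S(s) ⇌ 2 Tl^+(aq) + S^2-(aq)
Let s = molar solubility. Then [Tl^+] = 2s and [S^2-] = s.
Ksp = [Tl^+]^2[S^2-]
Ksp = (2s)^2s = 4s^3
With s = 8.19 × 10^-8: Ksp = 2.20 x 10^-21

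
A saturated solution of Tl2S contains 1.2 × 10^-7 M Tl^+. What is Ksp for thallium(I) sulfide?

Tl2S(s) ⇌ 2 Tl^+(aq) + S^2-(aq)
Stoichiometry gives [S^2-] = (1/2)[Tl^+] = 6.00 × 10^-8 M.
Ksp = [Tl^+]^2[S^2-]
Ksp = (1.2 × 10^-7)^2 × 6.00 x 10^-8 = 8.6 × 10^-22

Ksp = 8.6 × 10^-22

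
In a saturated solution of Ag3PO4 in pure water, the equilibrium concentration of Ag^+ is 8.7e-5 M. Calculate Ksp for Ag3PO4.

1.9e-17

Ag3PO4(s) <=> 3 Ag^+ + PO4^3-
Stoichiometry gives [PO4^3-] = (1/3)[Ag^+] = 2.90 × 10^-5 M.
Ksp = [Ag^+]^3[PO4^3-]
Ksp = (8.7 × 10^-5)^3 × 2.90 × 10^-5 = 1.9 × 10^-17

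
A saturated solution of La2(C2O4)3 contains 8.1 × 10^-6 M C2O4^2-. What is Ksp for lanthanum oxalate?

Ksp ≈ 1.5e-26

La2(C2O4)3(s) ⇌ 2 La^3+ + 3 C2O4^2-
Stoichiometry gives [La^3+] = (2/3)[C2O4^2-] = 5.40 × 10^-6 M.
Ksp = [La^3+]^2[C2O4^2-]^3
Ksp = (5.40 x 10^-6)^2 × (8.1 × 10^-6)^3 = 1.5 × 10^-26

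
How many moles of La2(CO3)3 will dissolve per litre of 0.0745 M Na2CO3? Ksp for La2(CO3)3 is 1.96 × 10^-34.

s ≈ 3.44 x 10^-16 M

La2(CO3)3(s) ⇌ 2 La^3+ + 3 CO3^2-
Ksp = [La^3+]^2[CO3^2-]^3
If s mol/L dissolves here, [La^3+] = 2s, [CO3^2-] = 0.0745 + 3s ≈ 0.0745 (since CO3^2- from Na2CO3 dominates).
Ksp ≈ (2s)^2 × (0.0745)^3
s = 3.44 × 10^-16 M
Check: 3s = 1.0 × 10^-15 ≪ 0.0745, so the approximation is valid.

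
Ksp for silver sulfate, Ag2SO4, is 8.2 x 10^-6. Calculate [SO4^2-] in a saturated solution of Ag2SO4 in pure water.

0.013 M

Ag2SO4(s) ⇌ 2 Ag^+(aq) + SO4^2-(aq)
Ksp = [Ag^+]^2[SO4^2-]
With molar solubility s: [Ag^+] = 2s, [SO4^2-] = s.
Substituting: Ksp = (2s)^2s = 4s^3
s^3 = 8.2 x 10^-6 / 4, so s = 1.27 × 10^-2 M
[SO4^2-] = s = 1.3 × 10^-2 M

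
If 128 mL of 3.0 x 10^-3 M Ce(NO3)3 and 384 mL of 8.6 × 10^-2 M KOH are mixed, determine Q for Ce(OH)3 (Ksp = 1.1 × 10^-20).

Total volume = 128 + 384 = 512 mL.
[Ce^3+] = 3.0 × 10^-3 × (128/512) = 7.50 x 10^-4 M
[OH^-] = 8.6 × 10^-2 × (384/512) = 6.45 × 10^-2 M
Ce(OH)3(s) <=> Ce^3+(aq) + 3 OH^-(aq), so Q = [Ce^3+][OH^-]^3
Q = (7.50 × 10^-4)(6.45 × 10^-2)^3 = 2.0 × 10^-7
Q > Ksp, so Ce(OH)3 will precipitate.

2.0 × 10^-7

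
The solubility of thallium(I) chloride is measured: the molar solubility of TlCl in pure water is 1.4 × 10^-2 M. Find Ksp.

Ksp ≈ 2.0 × 10^-4

TlCl(s) ⇌ Tl^+(aq) + Cl^-(aq)
With molar solubility s: [Tl^+] = s, [Cl^-] = s.
Ksp = [Tl^+][Cl^-]
Ksp = s^2
With s = 1.4 × 10^-2: Ksp = 2.0 × 10^-4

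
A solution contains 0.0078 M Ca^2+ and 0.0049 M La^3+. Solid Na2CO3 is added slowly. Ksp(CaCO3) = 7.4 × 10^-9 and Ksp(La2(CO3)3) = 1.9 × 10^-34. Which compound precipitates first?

Each salt begins to precipitate when Q = Ksp, i.e. when [CO3^2-] reaches its threshold.
For CaCO3: 7.4 × 10^-9 = 0.0078 × [CO3^2-]  ⇒  [CO3^2-] = 9.5 × 10^-7 M.
For La2(CO3)3: 1.9 × 10^-34 = (0.0049)^2 × [CO3^2-]^3  ⇒  [CO3^2-] = 2.0 × 10^-10 M.
The salt with the lower threshold [CO3^2-] precipitates first: La2(CO3)3.

La2(CO3)3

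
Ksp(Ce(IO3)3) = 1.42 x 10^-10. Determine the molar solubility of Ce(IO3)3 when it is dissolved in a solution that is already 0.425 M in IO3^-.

Ce(IO3)3(s) <=> Ce^3+ + 3 IO3^-
Ksp = [Ce^3+][IO3^-]^3
Let s = moles of Ce(IO3)3 that dissolve per litre. [Ce^3+] = s, [IO3^-] = 0.425 + 3s ≈ 0.425 (common-ion effect: IO3^- is already 0.425 M).
Ksp ≈ s × (0.425)^3
s = 1.85 × 10^-9 M
Check: 3s = 5.5 x 10^-9 ≪ 0.425, so the approximation is valid.

s = 1.85 x 10^-9 M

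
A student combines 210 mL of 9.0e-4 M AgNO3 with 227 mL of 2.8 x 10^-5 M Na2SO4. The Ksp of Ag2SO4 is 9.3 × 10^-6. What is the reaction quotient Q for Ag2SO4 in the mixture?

Q = 2.7 x 10^-12

Total volume = 210 + 227 = 437 mL.
[Ag^+] = 9.0 × 10^-4 × (210/437) = 4.32 × 10^-4 M
[SO4^2-] = 2.8 × 10^-5 × (227/437) = 1.45 × 10^-5 M
Ag2SO4(s) ⇌ 2 Ag^+(aq) + SO4^2-(aq), so Q = [Ag^+]^2[SO4^2-]
Q = (4.32 × 10^-4)^2(1.45 x 10^-5) = 2.7 x 10^-12
Q < Ksp, so no precipitate of Ag2SO4 forms.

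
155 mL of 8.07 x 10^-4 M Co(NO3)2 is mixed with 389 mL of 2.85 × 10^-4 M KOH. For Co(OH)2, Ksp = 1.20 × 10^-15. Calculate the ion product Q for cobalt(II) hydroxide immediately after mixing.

Total volume = 155 + 389 = 544 mL.
[Co^2+] = 8.07 × 10^-4 × (155/544) = 2.299 × 10^-4 M
[OH^-] = 2.85 × 10^-4 × (389/544) = 2.038 × 10^-4 M
Co(OH)2(s) ⇌ Co^2+(aq) + 2 OH^-(aq), so Q = [Co^2+][OH^-]^2
Q = (2.299 × 10^-4)(2.038 x 10^-4)^2 = 9.55 x 10^-12
Q > Ksp, so Co(OH)2 will precipitate.

Q = 9.55 × 10^-12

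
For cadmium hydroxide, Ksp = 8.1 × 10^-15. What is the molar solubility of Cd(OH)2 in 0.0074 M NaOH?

Cd(OH)2(s) ⇌ Cd^2+ + 2 OH^-
Ksp = [Cd^2+][OH^-]^2
Let s = moles of Cd(OH)2 that dissolve per litre. [Cd^2+] = s, [OH^-] = 0.0074 + 2s ≈ 0.0074 (Ksp is small, so little additional dissolves).
Ksp ≈ s × (0.0074)^2
s = 1.5 x 10^-10 M
Check: 2s = 3.0 × 10^-10 ≪ 0.0074, so the approximation is valid.

1.5e-10 M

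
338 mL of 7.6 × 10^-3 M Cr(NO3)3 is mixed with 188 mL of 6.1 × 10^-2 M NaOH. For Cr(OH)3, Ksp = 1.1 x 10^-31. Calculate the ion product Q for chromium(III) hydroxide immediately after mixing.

Q ≈ 5.1 × 10^-8

Total volume = 338 + 188 = 526 mL.
[Cr^3+] = 7.6 × 10^-3 × (338/526) = 4.88 × 10^-3 M
[OH^-] = 6.1 × 10^-2 × (188/526) = 2.18 × 10^-2 M
Cr(OH)3(s) ⇌ Cr^3+ + 3 OH^-, so Q = [Cr^3+][OH^-]^3
Q = (4.88 × 10^-3)(2.18 x 10^-2)^3 = 5.1 x 10^-8
Q > Ksp, so Cr(OH)3 will precipitate.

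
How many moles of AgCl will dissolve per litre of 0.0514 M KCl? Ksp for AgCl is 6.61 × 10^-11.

AgCl(s) ⇌ Ag^+(aq) + Cl^-(aq)
Ksp = [Ag^+][Cl^-]
Let s = moles of AgCl that dissolve per litre. [Ag^+] = s, [Cl^-] = 0.0514 + s ≈ 0.0514 (since Cl^- from KCl dominates).
Ksp ≈ s × 0.0514
s = 1.29 × 10^-9 M
Check: s = 1.3 x 10^-9 ≪ 0.0514, so the approximation is valid.

s ≈ 1.29e-9 M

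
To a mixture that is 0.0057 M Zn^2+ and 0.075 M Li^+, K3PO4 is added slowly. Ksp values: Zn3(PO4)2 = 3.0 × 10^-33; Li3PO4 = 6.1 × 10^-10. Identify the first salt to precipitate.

Each salt begins to precipitate when Q = Ksp, i.e. when [PO4^3-] reaches its threshold.
For Zn3(PO4)2: 3.0 × 10^-33 = (0.0057)^3 × [PO4^3-]^2  ⇒  [PO4^3-] = 1.3 × 10^-13 M.
For Li3PO4: 6.1 × 10^-10 = (0.075)^3 × [PO4^3-]  ⇒  [PO4^3-] = 1.4 × 10^-6 M.
The salt with the lower threshold [PO4^3-] precipitates first: Zn3(PO4)2.

Zn3(PO4)2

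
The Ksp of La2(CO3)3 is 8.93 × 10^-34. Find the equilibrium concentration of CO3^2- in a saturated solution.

[CO3^2-] = 2.89e-7 M

La2(CO3)3(s) <=> 2 La^3+ + 3 CO3^2-
Ksp = [La^3+]^2[CO3^2-]^3
With molar solubility s: [La^3+] = 2s, [CO3^2-] = 3s.
Substituting: Ksp = (2s)^2(3s)^3 = 108s^5
s = (8.93 × 10^-34 / 108)^(1/5) = 9.627 x 10^-8 M
[CO3^2-] = 3s = 2.89 × 10^-7 M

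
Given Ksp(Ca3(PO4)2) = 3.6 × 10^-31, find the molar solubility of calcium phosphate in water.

Ca3(PO4)2(s) <=> 3 Ca^2+(aq) + 2 PO4^3-(aq)
Ksp = [Ca^2+]^3[PO4^3-]^2
With molar solubility s: [Ca^2+] = 3s, [PO4^3-] = 2s.
So Ksp = (3s)^3 × (2s)^2 = 108s^5
s = (3.6 × 10^-31 / 108)^(1/5) = 3.2 x 10^-7 M

s ≈ 3.2 x 10^-7 M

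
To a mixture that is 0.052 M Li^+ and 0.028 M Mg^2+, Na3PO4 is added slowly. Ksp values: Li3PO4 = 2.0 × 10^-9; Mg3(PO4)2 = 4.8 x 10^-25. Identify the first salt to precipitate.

Mg3(PO4)2

Each salt begins to precipitate when Q = Ksp, i.e. when [PO4^3-] reaches its threshold.
For Li3PO4: 2.0 × 10^-9 = (0.052)^3 × [PO4^3-]  ⇒  [PO4^3-] = 1.4 × 10^-5 M.
For Mg3(PO4)2: 4.8 x 10^-25 = (0.028)^3 × [PO4^3-]^2  ⇒  [PO4^3-] = 1.5 x 10^-10 M.
The salt with the lower threshold [PO4^3-] precipitates first: Mg3(PO4)2.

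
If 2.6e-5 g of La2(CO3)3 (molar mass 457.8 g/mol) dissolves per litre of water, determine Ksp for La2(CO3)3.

Ksp = 6.4e-35

Molar solubility s = (2.6 × 10^-5 g/L) / (457.8 g/mol) = 5.68 × 10^-8 M.
La2(CO3)3(s) ⇌ 2 La^3+(aq) + 3 CO3^2-(aq)
With molar solubility s: [La^3+] = 2s, [CO3^2-] = 3s.
Ksp = [La^3+]^2[CO3^2-]^3
Substituting: Ksp = (2s)^2(3s)^3 = 108s^5
Ksp = 108 × (5.68 x 10^-8)^5 = 6.4 × 10^-35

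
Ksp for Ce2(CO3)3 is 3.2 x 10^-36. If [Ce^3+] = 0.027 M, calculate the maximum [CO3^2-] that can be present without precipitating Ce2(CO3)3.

[CO3^2-] = 1.6 × 10^-11 M

Ce2(CO3)3(s) <=> 2 Ce^3+(aq) + 3 CO3^2-(aq)
Ksp = [Ce^3+]^2[CO3^2-]^3
Precipitation begins when Q = Ksp. With [Ce^3+] = 0.027 M:
3.2 x 10^-36 = (0.027)^2 × [CO3^2-]^3
[CO3^2-] = (3.2 x 10^-36 / 7.29 × 10^-4)^(1/3) = 1.6 × 10^-11 M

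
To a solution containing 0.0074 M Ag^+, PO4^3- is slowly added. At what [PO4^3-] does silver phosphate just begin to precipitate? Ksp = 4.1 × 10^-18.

[PO4^3-] = 1.0e-11 M

Ag3PO4(s) <=> 3 Ag^+(aq) + PO4^3-(aq)
Ksp = [Ag^+]^3[PO4^3-]
Precipitation begins when Q = Ksp. With [Ag^+] = 0.0074 M:
4.1 × 10^-18 = (0.0074)^3 × [PO4^3-]
[PO4^3-] = (4.1 × 10^-18 / 4.05 × 10^-7) = 1.0 x 10^-11 M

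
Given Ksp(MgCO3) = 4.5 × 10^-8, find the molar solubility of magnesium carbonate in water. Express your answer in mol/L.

s ≈ 2.1 x 10^-4 M

MgCO3(s) ⇌ Mg^2+(aq) + CO3^2-(aq)
Ksp = [Mg^2+][CO3^2-]
With molar solubility s: [Mg^2+] = s, [CO3^2-] = s.
Ksp = (s)(s) = s^2
s = √(4.5 × 10^-8) = 2.1 x 10^-4 M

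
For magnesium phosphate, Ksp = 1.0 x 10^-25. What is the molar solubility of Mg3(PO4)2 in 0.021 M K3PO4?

s ≈ 2.0e-8 M

Mg3(PO4)2(s) ⇌ 3 Mg^2+(aq) + 2 PO4^3-(aq)
Ksp = [Mg^2+]^3[PO4^3-]^2
Let s = moles of Mg3(PO4)2 that dissolve per litre. [Mg^2+] = 3s, [PO4^3-] = 0.021 + 2s ≈ 0.021 (common-ion effect: PO4^3- is already 0.021 M).
Ksp ≈ (3s)^3 × (0.021)^2
s = 2.0 × 10^-8 M
Check: 2s = 4.1 x 10^-8 ≪ 0.021, so the approximation is valid.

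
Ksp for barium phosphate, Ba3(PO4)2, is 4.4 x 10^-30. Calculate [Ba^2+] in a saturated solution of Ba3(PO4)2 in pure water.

[Ba^2+] ≈ 1.6e-6 M

Ba3(PO4)2(s) ⇌ 3 Ba^2+(aq) + 2 PO4^3-(aq)
Ksp = [Ba^2+]^3[PO4^3-]^2
With molar solubility s: [Ba^2+] = 3s, [PO4^3-] = 2s.
Ksp = (3s)^3(2s)^2 = 108s^5
s^5 = 4.4 x 10^-30 / 108, so s = 5.27 × 10^-7 M
[Ba^2+] = 3s = 1.6 × 10^-6 M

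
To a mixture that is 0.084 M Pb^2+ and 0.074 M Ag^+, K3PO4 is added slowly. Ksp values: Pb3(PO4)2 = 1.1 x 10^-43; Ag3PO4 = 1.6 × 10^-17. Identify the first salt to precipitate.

Pb3(PO4)2

Precipitation of each salt starts when its ion product equals its Ksp.
For Pb3(PO4)2: 1.1 x 10^-43 = (0.084)^3 × [PO4^3-]^2  ⇒  [PO4^3-] = 1.4 x 10^-20 M.
For Ag3PO4: 1.6 × 10^-17 = (0.074)^3 × [PO4^3-]  ⇒  [PO4^3-] = 3.9 × 10^-14 M.
The salt with the lower threshold [PO4^3-] precipitates first: Pb3(PO4)2.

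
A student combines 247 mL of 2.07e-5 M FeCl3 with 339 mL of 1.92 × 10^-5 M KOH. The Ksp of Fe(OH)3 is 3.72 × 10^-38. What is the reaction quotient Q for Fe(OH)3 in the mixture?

Q ≈ 1.20 x 10^-20

Total volume = 247 + 339 = 586 mL.
[Fe^3+] = 2.07 × 10^-5 × (247/586) = 8.725 x 10^-6 M
[OH^-] = 1.92 × 10^-5 × (339/586) = 1.111 × 10^-5 M
Fe(OH)3(s) ⇌ Fe^3+ + 3 OH^-, so Q = [Fe^3+][OH^-]^3
Q = (8.725 × 10^-6)(1.111 × 10^-5)^3 = 1.20 × 10^-20
Q > Ksp, so Fe(OH)3 will precipitate.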